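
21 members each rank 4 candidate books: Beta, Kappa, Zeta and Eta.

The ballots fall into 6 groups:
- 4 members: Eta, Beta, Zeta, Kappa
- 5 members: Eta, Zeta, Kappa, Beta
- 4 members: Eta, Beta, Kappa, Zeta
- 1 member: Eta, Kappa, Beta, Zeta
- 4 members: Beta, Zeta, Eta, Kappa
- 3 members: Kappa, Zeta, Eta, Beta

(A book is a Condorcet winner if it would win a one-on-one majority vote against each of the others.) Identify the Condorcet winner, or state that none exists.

Eta

Head-to-head results (21 members):
Beta vs Kappa: Beta wins 12–9.
Beta vs Zeta: Beta, 13–8.
Beta–Eta: Eta 17–4.
Kappa vs Zeta: Zeta, 13–8.
Kappa–Eta: Eta 18–3.
Zeta vs Eta: Eta, 14–7.
Eta defeats every rival head-to-head and is the Condorcet winner.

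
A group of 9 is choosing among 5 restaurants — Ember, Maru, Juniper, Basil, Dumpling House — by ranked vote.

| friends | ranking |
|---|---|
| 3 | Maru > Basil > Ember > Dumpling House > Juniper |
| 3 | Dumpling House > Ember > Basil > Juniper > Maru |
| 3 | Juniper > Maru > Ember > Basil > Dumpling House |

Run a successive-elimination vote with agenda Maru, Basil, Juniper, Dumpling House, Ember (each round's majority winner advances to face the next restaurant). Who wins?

Round 1: Maru vs Basil — 6–3, Maru advances.
Round 2: Maru vs Juniper — 3–6, Juniper advances.
Round 3: Juniper vs Dumpling House — 3–6, Dumpling House advances.
Round 4: Dumpling House vs Ember — 3–6, Ember advances.
Ember survives the agenda.

Ember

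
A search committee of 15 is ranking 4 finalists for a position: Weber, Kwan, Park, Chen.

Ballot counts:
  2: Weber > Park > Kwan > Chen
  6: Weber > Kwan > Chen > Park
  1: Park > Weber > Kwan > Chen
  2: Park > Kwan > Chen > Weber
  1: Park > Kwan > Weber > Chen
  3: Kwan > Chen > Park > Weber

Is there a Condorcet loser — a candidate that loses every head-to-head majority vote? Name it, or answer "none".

Park

Pairwise majorities:
Weber–Kwan: Weber 9–6.
Weber vs Park: Weber is ranked higher on 2+6 = 8 ballots, Park on 7. Weber wins 8–7.
Weber vs Chen: Weber wins 10–5.
Kwan vs Park: Kwan wins 9–6.
Kwan vs Chen: Kwan, 15–0.
Park vs Chen: Park preferred on 2+1+2+1 = 6 ballots; Chen wins 9–6.
Park is beaten in every head-to-head and is the Condorcet loser.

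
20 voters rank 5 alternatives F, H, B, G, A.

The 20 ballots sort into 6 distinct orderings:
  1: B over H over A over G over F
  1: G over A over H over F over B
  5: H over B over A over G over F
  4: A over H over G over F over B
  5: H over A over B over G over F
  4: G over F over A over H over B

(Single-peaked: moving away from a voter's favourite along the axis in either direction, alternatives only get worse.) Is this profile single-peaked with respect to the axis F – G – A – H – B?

yes

Axis positions: F=1, G=2, A=3, H=4, B=5.
Cluster 1 (peak B at position 5): ranking walks positions 5-4-3-2-1, expanding outward from the peak — single-peaked.
Cluster 2 (peak G at position 2): ranking walks positions 2-3-4-1-5, expanding outward from the peak — single-peaked.
Cluster 3 (peak H at position 4): ranking walks positions 4-5-3-2-1, expanding outward from the peak — single-peaked.
Cluster 4 (peak A at position 3): ranking walks positions 3-4-2-1-5, expanding outward from the peak — single-peaked.
Cluster 5 (peak H at position 4): ranking walks positions 4-3-5-2-1, expanding outward from the peak — single-peaked.
Cluster 6 (peak G at position 2): ranking walks positions 2-1-3-4-5, expanding outward from the peak — single-peaked.
Every ranking is single-peaked on this axis.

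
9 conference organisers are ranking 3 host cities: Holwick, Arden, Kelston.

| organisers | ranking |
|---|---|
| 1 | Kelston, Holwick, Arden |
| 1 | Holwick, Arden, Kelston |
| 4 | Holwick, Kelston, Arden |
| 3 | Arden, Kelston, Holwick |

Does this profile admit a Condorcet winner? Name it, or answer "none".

Holwick

Check each pair by majority over 9 ballots:
Holwick vs Arden: Holwick, 6–3.
Holwick vs Kelston: 5 to 4, Holwick.
Arden–Kelston: Kelston 5–4.
Only Holwick has no losses; Holwick is the Condorcet winner.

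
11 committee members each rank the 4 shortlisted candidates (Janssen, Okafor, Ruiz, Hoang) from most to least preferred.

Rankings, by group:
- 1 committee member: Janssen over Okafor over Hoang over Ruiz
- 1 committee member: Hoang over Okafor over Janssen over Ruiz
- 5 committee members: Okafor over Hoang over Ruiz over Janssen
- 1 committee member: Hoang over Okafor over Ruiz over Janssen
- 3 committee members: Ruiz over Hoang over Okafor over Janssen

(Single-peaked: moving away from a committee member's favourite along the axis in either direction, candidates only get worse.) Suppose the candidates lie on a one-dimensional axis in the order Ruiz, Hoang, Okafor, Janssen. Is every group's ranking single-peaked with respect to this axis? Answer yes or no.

Axis positions: Ruiz=1, Hoang=2, Okafor=3, Janssen=4.
Group 1 (peak Janssen at position 4): ranking walks positions 4-3-2-1, expanding outward from the peak — single-peaked.
Group 2 (peak Hoang at position 2): ranking walks positions 2-3-4-1, expanding outward from the peak — single-peaked.
Group 3 (peak Okafor at position 3): ranking walks positions 3-2-1-4, expanding outward from the peak — single-peaked.
Group 4 (peak Hoang at position 2): ranking walks positions 2-3-1-4, expanding outward from the peak — single-peaked.
Group 5 (peak Ruiz at position 1): ranking walks positions 1-2-3-4, expanding outward from the peak — single-peaked.
Every ranking is single-peaked on this axis.

yes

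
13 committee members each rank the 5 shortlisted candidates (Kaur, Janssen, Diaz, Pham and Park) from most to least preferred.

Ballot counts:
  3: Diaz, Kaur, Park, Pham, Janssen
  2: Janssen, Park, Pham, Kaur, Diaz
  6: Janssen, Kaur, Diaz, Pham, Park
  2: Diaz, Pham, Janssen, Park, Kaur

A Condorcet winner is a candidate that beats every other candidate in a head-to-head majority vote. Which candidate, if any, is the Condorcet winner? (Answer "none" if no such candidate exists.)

Janssen

Check each pair by majority over 13 ballots:
Kaur vs Janssen: 3 for Kaur, 10 for Janssen — Janssen by 10–3.
Kaur–Diaz: Kaur 8–5.
Kaur vs Pham: 3+6 = 9 for Kaur, 4 for Pham — Kaur by 9–4.
Kaur vs Park: Kaur preferred on 3+6 = 9 ballots; Kaur wins 9–4.
Janssen–Diaz: Janssen 8–5.
Janssen vs Pham: Janssen wins 8–5.
Janssen vs Park: 10 to 3, Janssen.
Diaz vs Pham: Diaz preferred on 3+6+2 = 11 ballots; Diaz wins 11–2.
Diaz vs Park: 3+6+2 = 11 for Diaz, 2 for Park — Diaz by 11–2.
Pham vs Park: Pham wins 8–5.
Janssen defeats every rival head-to-head and is the Condorcet winner.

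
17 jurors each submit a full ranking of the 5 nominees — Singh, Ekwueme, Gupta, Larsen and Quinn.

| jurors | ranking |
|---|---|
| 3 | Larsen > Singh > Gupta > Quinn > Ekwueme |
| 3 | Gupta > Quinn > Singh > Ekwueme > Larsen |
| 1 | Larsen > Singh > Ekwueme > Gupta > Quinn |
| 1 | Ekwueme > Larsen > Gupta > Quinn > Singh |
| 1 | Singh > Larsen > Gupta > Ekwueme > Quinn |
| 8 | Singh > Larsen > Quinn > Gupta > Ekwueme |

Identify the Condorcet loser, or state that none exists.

Pairwise majorities:
Singh–Ekwueme: Singh 16–1.
Singh vs Gupta: Singh is ranked higher on 3+1+1+8 = 13 ballots, Gupta on 4. Singh wins 13–4.
Singh–Larsen: Singh 12–5.
Singh–Quinn: Singh 13–4.
Ekwueme vs Gupta: 2 to 15, Gupta.
Ekwueme vs Larsen: 3+1 = 4 for Ekwueme, 13 for Larsen — Larsen by 13–4.
Ekwueme–Quinn: Quinn 14–3.
Gupta vs Larsen: Larsen wins 14–3.
Gupta vs Quinn: Gupta preferred on 3+3+1+1+1 = 9 ballots; Gupta wins 9–8.
Larsen vs Quinn: Larsen wins 14–3.
Ekwueme is beaten in every head-to-head and is the Condorcet loser.

Ekwueme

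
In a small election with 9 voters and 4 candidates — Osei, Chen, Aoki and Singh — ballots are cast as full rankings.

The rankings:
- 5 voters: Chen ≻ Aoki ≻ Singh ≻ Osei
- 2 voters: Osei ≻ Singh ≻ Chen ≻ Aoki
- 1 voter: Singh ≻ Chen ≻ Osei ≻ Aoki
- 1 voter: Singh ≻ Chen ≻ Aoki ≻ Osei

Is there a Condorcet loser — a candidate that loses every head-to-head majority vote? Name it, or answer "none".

Osei

Head-to-head results (9 voters):
Osei vs Chen: Osei is ranked higher on 2 ballots, Chen on 7. Chen wins 7–2.
Osei vs Aoki: Osei is ranked higher on 2+1 = 3 ballots, Aoki on 6. Aoki wins 6–3.
Osei vs Singh: 2 for Osei, 7 for Singh — Singh by 7–2.
Chen–Aoki: Chen 9–0.
Chen vs Singh: Chen, 5–4.
Aoki vs Singh: Aoki wins 5–4.
Osei is beaten in every head-to-head and is the Condorcet loser.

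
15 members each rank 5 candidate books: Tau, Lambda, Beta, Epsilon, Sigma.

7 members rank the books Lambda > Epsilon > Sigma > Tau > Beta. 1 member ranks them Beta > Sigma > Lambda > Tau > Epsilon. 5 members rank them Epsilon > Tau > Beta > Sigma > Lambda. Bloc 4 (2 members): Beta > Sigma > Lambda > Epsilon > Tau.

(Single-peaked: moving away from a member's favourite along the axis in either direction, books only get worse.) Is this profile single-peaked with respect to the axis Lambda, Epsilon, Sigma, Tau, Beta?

Axis positions: Lambda=1, Epsilon=2, Sigma=3, Tau=4, Beta=5.
Bloc 1 (peak Lambda at position 1): ranking walks positions 1-2-3-4-5, expanding outward from the peak — single-peaked.
Bloc 2: ranking walks positions 5-3-1-4-2; Sigma is ranked above Tau even though Tau lies between Sigma and the peak Beta on the axis — preferences dip and rise again. Not single-peaked.
Bloc 3: ranking walks positions 2-4-5-3-1; Tau is ranked above Sigma even though Sigma lies between Tau and the peak Epsilon on the axis — preferences dip and rise again. Not single-peaked.
Bloc 4: ranking walks positions 5-3-1-2-4; Sigma is ranked above Tau even though Tau lies between Sigma and the peak Beta on the axis — preferences dip and rise again. Not single-peaked.
Bloc 2 violates single-peakedness, so the profile is not single-peaked on this axis.

no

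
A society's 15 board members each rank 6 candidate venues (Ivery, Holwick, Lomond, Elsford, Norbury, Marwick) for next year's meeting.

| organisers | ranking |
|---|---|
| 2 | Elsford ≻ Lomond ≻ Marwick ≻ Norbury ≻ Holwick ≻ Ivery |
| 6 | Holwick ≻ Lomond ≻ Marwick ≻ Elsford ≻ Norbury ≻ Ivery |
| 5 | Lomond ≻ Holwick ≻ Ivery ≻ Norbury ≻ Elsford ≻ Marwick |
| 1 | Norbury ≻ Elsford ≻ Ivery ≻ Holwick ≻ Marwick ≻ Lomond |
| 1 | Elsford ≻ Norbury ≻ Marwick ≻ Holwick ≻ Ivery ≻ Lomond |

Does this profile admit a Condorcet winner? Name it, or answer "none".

Holwick

Check each pair by majority over 15 ballots:
Ivery vs Holwick: Ivery preferred on 1 ballot; Holwick wins 14–1.
Ivery vs Lomond: 2 to 13, Lomond.
Ivery vs Elsford: Ivery is ranked higher on 5 ballots, Elsford on 10. Elsford wins 10–5.
Ivery vs Norbury: Ivery is ranked higher on 5 ballots, Norbury on 10. Norbury wins 10–5.
Ivery vs Marwick: 6 to 9, Marwick.
Holwick vs Lomond: Holwick preferred on 6+1+1 = 8 ballots; Holwick wins 8–7.
Holwick vs Elsford: Holwick is ranked higher on 6+5 = 11 ballots, Elsford on 4. Holwick wins 11–4.
Holwick vs Norbury: Holwick is ranked higher on 6+5 = 11 ballots, Norbury on 4. Holwick wins 11–4.
Holwick vs Marwick: 6+5+1 = 12 for Holwick, 3 for Marwick — Holwick by 12–3.
Lomond vs Elsford: 11 to 4, Lomond.
Lomond vs Norbury: 2+6+5 = 13 for Lomond, 2 for Norbury — Lomond by 13–2.
Lomond vs Marwick: Lomond is ranked higher on 2+6+5 = 13 ballots, Marwick on 2. Lomond wins 13–2.
Elsford vs Norbury: 9 to 6, Elsford.
Elsford vs Marwick: 2+5+1+1 = 9 for Elsford, 6 for Marwick — Elsford by 9–6.
Norbury vs Marwick: 7 to 8, Marwick.
Holwick defeats every rival head-to-head and is the Condorcet winner.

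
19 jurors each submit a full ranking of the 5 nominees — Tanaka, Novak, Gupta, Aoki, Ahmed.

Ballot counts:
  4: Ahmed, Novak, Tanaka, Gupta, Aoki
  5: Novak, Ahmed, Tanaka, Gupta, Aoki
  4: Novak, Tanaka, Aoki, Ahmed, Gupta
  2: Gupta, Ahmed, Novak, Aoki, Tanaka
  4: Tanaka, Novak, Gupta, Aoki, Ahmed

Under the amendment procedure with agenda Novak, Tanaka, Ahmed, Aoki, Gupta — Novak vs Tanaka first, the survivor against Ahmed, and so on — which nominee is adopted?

Round 1: Novak vs Tanaka — 15–4, Novak advances.
Round 2: Novak vs Ahmed — 13–6, Novak advances.
Round 3: Novak vs Aoki — 19–0, Novak advances.
Round 4: Novak vs Gupta — 17–2, Novak advances.
The agenda winner is Novak.

Novak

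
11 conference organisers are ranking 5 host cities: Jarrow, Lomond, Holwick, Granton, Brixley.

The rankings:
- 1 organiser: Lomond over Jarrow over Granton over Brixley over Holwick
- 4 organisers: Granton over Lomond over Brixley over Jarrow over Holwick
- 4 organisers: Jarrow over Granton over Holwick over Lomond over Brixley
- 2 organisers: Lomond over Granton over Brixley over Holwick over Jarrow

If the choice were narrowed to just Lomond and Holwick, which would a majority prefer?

Lomond

Ballots ranking Lomond above Holwick: 1 + 4 + 2 = 7.
Ballots ranking Holwick above Lomond: 11 − 7 = 4.
Lomond wins the head-to-head 7–4.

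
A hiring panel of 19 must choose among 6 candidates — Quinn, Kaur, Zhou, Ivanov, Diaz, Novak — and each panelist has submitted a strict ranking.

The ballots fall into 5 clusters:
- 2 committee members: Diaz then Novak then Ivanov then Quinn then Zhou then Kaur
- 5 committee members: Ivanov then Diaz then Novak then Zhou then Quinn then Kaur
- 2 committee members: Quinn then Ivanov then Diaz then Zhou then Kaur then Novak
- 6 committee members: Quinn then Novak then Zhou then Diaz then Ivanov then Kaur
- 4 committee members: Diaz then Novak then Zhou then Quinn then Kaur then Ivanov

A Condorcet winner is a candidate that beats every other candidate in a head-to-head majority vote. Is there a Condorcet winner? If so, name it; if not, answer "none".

Diaz

Head-to-head results (19 committee members):
Quinn vs Kaur: Quinn, 19–0.
Quinn vs Zhou: Quinn wins 10–9.
Quinn vs Ivanov: Quinn, 12–7.
Quinn vs Diaz: Diaz wins 11–8.
Quinn–Novak: Novak 11–8.
Kaur vs Zhou: Zhou wins 19–0.
Kaur vs Ivanov: Ivanov, 15–4.
Kaur–Diaz: Diaz 19–0.
Kaur–Novak: Novak 17–2.
Zhou vs Ivanov: Zhou, 10–9.
Zhou–Diaz: Diaz 13–6.
Zhou–Novak: Novak 17–2.
Ivanov–Diaz: Diaz 12–7.
Ivanov vs Novak: Novak, 12–7.
Diaz vs Novak: Diaz, 13–6.
Diaz wins every pairwise contest, so Diaz is the Condorcet winner.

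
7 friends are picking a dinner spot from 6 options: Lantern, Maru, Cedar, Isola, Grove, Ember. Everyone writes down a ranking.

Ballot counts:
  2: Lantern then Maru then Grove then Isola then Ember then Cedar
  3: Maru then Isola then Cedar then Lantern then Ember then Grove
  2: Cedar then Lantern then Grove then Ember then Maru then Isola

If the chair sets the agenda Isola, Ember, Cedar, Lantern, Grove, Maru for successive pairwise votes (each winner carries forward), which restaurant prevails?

Lantern

Round 1: Isola vs Ember — 5–2, Isola advances.
Round 2: Isola vs Cedar — 5–2, Isola advances.
Round 3: Isola vs Lantern — 3–4, Lantern advances.
Round 4: Lantern vs Grove — 7–0, Lantern advances.
Round 5: Lantern vs Maru — 4–3, Lantern advances.
The agenda winner is Lantern.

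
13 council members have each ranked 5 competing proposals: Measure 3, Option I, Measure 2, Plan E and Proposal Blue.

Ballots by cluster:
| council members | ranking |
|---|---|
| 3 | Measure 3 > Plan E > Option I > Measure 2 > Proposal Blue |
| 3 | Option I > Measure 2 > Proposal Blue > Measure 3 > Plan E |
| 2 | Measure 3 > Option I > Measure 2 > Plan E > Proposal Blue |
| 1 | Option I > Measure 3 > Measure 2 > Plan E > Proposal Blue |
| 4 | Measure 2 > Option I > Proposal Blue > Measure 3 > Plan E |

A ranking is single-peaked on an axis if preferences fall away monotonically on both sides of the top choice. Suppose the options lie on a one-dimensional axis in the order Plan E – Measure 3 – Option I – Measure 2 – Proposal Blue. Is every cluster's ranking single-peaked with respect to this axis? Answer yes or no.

Axis positions: Plan E=1, Measure 3=2, Option I=3, Measure 2=4, Proposal Blue=5.
Cluster 1 (peak Measure 3 at position 2): ranking walks positions 2-1-3-4-5, expanding outward from the peak — single-peaked.
Cluster 2 (peak Option I at position 3): ranking walks positions 3-4-5-2-1, expanding outward from the peak — single-peaked.
Cluster 3 (peak Measure 3 at position 2): ranking walks positions 2-3-4-1-5, expanding outward from the peak — single-peaked.
Cluster 4 (peak Option I at position 3): ranking walks positions 3-2-4-1-5, expanding outward from the peak — single-peaked.
Cluster 5 (peak Measure 2 at position 4): ranking walks positions 4-3-5-2-1, expanding outward from the peak — single-peaked.
Every ranking is single-peaked on this axis.

yes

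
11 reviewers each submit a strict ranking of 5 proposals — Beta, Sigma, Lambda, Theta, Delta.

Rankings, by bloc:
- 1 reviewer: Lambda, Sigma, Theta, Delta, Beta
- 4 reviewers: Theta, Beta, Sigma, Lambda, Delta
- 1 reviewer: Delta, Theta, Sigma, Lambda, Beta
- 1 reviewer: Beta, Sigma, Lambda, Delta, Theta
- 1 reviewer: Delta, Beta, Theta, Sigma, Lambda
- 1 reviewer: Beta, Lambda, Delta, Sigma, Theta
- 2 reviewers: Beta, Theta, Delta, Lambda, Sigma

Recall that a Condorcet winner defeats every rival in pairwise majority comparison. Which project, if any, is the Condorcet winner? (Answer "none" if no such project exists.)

Pairwise majorities:
Beta–Sigma: Beta 9–2.
Beta vs Lambda: 9 to 2, Beta.
Beta vs Theta: 1+1+1+2 = 5 for Beta, 6 for Theta — Theta by 6–5.
Beta vs Delta: Beta, 8–3.
Sigma vs Lambda: Sigma preferred on 4+1+1+1 = 7 ballots; Sigma wins 7–4.
Sigma vs Theta: Theta, 8–3.
Sigma vs Delta: Sigma, 6–5.
Lambda vs Theta: Lambda preferred on 1+1+1 = 3 ballots; Theta wins 8–3.
Lambda vs Delta: Lambda wins 7–4.
Theta vs Delta: Theta wins 7–4.
Theta defeats every rival head-to-head and is the Condorcet winner.

Theta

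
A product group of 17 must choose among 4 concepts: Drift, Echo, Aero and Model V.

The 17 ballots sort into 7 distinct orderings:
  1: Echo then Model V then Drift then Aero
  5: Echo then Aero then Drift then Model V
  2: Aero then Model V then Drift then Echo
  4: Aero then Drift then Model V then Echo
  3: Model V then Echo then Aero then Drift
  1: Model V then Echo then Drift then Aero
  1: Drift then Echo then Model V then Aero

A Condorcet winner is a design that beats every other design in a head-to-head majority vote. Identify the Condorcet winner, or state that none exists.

Check each pair by majority over 17 ballots:
Drift vs Echo: Echo wins 10–7.
Drift–Aero: Aero 14–3.
Drift vs Model V: Drift wins 10–7.
Echo vs Aero: Echo, 11–6.
Echo–Model V: Model V 10–7.
Aero–Model V: Aero 11–6.
Every design loses at least once (Drift loses to Echo; Echo loses to Model V; Aero loses to Echo; Model V loses to Drift). The majority relation contains the cycle Drift > Model V > Echo > Drift, so there is no Condorcet winner.

none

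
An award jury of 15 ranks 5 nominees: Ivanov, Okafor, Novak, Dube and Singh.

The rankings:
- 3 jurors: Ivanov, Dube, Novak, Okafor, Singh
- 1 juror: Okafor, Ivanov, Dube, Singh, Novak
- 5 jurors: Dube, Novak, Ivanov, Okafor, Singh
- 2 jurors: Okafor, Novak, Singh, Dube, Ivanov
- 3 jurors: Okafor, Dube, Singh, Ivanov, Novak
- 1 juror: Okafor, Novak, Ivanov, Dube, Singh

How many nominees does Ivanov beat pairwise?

Ivanov against each rival (15 jurors):
Ivanov vs Okafor: Ivanov is ranked higher on 3+5 = 8 ballots, Okafor on 7. Ivanov wins 8–7.
Ivanov vs Novak: Ivanov is ranked higher on 3+1+3 = 7 ballots, Novak on 8. Novak wins 8–7.
Ivanov vs Dube: 5 to 10, Dube.
Ivanov vs Singh: Ivanov, 10–5.
Ivanov beats Okafor, Singh; loses to Novak, Dube — 2 pairwise wins.

2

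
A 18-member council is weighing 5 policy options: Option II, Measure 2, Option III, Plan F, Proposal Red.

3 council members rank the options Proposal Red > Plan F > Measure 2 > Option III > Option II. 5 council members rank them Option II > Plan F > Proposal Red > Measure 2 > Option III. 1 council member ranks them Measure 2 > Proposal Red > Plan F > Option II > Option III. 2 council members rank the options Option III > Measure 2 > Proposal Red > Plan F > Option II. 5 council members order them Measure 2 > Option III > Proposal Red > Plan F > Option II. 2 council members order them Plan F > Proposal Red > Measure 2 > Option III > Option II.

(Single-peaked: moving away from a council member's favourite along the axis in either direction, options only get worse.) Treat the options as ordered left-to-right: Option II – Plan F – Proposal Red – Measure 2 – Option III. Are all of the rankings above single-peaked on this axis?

yes

Axis positions: Option II=1, Plan F=2, Proposal Red=3, Measure 2=4, Option III=5.
Ballot type 1 (peak Proposal Red at position 3): ranking walks positions 3-2-4-5-1, expanding outward from the peak — single-peaked.
Ballot type 2 (peak Option II at position 1): ranking walks positions 1-2-3-4-5, expanding outward from the peak — single-peaked.
Ballot type 3 (peak Measure 2 at position 4): ranking walks positions 4-3-2-1-5, expanding outward from the peak — single-peaked.
Ballot type 4 (peak Option III at position 5): ranking walks positions 5-4-3-2-1, expanding outward from the peak — single-peaked.
Ballot type 5 (peak Measure 2 at position 4): ranking walks positions 4-5-3-2-1, expanding outward from the peak — single-peaked.
Ballot type 6 (peak Plan F at position 2): ranking walks positions 2-3-4-5-1, expanding outward from the peak — single-peaked.
Every ranking is single-peaked on this axis.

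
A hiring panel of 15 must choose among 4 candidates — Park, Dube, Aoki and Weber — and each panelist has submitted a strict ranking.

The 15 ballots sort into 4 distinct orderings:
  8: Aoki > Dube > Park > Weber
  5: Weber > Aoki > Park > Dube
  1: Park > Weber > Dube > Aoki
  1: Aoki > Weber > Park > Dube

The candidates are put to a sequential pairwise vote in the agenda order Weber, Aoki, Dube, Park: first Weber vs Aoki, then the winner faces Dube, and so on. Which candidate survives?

Round 1: Weber vs Aoki — 6–9, Aoki advances.
Round 2: Aoki vs Dube — 14–1, Aoki advances.
Round 3: Aoki vs Park — 14–1, Aoki advances.
The agenda winner is Aoki.

Aoki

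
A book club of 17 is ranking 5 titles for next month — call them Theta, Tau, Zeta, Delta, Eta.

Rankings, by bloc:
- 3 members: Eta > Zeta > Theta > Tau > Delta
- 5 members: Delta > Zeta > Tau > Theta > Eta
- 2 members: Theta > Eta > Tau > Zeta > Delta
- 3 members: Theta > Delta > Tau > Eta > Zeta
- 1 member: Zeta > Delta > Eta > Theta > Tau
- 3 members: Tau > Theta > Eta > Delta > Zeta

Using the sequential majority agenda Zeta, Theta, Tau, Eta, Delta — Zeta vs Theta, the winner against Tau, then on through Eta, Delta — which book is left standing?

Round 1: Zeta vs Theta — 9–8, Zeta advances.
Round 2: Zeta vs Tau — 9–8, Zeta advances.
Round 3: Zeta vs Eta — 6–11, Eta advances.
Round 4: Eta vs Delta — 8–9, Delta advances.
Delta survives the agenda.

Delta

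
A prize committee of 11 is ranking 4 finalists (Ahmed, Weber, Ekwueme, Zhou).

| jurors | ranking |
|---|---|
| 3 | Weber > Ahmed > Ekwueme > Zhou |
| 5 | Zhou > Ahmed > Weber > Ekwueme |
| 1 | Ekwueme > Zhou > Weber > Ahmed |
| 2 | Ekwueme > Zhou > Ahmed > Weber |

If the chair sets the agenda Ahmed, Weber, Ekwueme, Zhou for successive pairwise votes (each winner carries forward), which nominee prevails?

Round 1: Ahmed vs Weber — 7–4, Ahmed advances.
Round 2: Ahmed vs Ekwueme — 8–3, Ahmed advances.
Round 3: Ahmed vs Zhou — 3–8, Zhou advances.
The agenda winner is Zhou.

Zhou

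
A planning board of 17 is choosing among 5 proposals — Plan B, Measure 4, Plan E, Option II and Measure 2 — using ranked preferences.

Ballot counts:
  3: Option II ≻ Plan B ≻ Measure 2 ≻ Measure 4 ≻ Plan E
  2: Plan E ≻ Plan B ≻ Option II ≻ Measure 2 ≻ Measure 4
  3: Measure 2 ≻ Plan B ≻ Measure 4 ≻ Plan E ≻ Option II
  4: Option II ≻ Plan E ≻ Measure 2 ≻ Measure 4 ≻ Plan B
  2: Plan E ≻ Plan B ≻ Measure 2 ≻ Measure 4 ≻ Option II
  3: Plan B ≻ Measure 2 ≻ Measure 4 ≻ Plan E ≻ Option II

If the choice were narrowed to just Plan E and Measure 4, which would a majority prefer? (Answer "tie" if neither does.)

Measure 4

Ballots ranking Plan E above Measure 4: 2 + 4 + 2 = 8.
Ballots ranking Measure 4 above Plan E: 17 − 8 = 9.
Measure 4 wins the head-to-head 9–8.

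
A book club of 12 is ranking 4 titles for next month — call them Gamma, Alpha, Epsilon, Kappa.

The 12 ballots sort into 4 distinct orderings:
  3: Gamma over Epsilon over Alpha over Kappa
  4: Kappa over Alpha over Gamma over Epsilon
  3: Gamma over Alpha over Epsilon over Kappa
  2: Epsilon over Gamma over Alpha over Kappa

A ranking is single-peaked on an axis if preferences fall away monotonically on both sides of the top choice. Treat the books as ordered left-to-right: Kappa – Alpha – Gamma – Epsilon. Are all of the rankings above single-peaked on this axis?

Axis positions: Kappa=1, Alpha=2, Gamma=3, Epsilon=4.
Type 1 (peak Gamma at position 3): ranking walks positions 3-4-2-1, expanding outward from the peak — single-peaked.
Type 2 (peak Kappa at position 1): ranking walks positions 1-2-3-4, expanding outward from the peak — single-peaked.
Type 3 (peak Gamma at position 3): ranking walks positions 3-2-4-1, expanding outward from the peak — single-peaked.
Type 4 (peak Epsilon at position 4): ranking walks positions 4-3-2-1, expanding outward from the peak — single-peaked.
Every ranking is single-peaked on this axis.

yes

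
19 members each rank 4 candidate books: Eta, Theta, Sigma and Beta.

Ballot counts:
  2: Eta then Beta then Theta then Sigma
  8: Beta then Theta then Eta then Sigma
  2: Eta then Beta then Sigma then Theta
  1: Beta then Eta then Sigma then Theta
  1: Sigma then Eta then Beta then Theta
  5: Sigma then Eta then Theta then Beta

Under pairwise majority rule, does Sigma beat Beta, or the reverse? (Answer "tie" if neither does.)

Beta

Ballots ranking Sigma above Beta: 1 + 5 = 6.
Ballots ranking Beta above Sigma: 19 − 6 = 13.
Beta wins the head-to-head 13–6.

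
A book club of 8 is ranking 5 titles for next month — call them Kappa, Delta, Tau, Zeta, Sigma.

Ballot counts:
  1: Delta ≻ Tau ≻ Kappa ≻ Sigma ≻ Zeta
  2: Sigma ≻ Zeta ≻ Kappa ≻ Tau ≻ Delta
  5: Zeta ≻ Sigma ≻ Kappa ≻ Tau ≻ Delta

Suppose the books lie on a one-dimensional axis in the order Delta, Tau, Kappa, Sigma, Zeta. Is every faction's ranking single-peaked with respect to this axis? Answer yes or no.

Axis positions: Delta=1, Tau=2, Kappa=3, Sigma=4, Zeta=5.
Faction 1 (peak Delta at position 1): ranking walks positions 1-2-3-4-5, expanding outward from the peak — single-peaked.
Faction 2 (peak Sigma at position 4): ranking walks positions 4-5-3-2-1, expanding outward from the peak — single-peaked.
Faction 3 (peak Zeta at position 5): ranking walks positions 5-4-3-2-1, expanding outward from the peak — single-peaked.
Every ranking is single-peaked on this axis.

yes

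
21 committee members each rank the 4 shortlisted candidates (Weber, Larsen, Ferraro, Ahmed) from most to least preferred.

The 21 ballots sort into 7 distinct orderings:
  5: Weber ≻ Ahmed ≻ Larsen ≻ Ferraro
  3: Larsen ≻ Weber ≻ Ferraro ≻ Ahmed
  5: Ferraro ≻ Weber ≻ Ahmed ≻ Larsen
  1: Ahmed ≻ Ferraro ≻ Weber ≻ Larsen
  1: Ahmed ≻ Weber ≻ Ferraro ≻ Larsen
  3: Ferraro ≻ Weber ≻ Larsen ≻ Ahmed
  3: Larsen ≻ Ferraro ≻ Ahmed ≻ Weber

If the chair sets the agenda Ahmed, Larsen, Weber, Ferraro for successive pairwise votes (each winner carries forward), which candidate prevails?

Round 1: Ahmed vs Larsen — 12–9, Ahmed advances.
Round 2: Ahmed vs Weber — 5–16, Weber advances.
Round 3: Weber vs Ferraro — 9–12, Ferraro advances.
Ferraro survives the agenda.

Ferraro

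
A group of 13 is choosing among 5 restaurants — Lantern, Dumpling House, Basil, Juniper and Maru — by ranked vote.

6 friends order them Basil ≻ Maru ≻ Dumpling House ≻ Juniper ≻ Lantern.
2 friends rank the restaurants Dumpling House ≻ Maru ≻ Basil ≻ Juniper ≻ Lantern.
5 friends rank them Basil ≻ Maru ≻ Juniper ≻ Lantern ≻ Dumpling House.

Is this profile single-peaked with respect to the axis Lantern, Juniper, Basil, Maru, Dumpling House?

yes

Axis positions: Lantern=1, Juniper=2, Basil=3, Maru=4, Dumpling House=5.
Cluster 1 (peak Basil at position 3): ranking walks positions 3-4-5-2-1, expanding outward from the peak — single-peaked.
Cluster 2 (peak Dumpling House at position 5): ranking walks positions 5-4-3-2-1, expanding outward from the peak — single-peaked.
Cluster 3 (peak Basil at position 3): ranking walks positions 3-4-2-1-5, expanding outward from the peak — single-peaked.
Every ranking is single-peaked on this axis.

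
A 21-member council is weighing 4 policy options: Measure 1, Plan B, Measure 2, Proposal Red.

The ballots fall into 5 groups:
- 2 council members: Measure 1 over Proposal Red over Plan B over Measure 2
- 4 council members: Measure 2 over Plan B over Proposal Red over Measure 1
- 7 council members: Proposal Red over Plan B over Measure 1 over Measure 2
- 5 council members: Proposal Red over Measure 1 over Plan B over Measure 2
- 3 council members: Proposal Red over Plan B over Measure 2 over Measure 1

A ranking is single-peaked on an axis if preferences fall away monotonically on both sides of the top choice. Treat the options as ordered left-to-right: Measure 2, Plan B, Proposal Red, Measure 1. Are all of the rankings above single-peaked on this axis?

Axis positions: Measure 2=1, Plan B=2, Proposal Red=3, Measure 1=4.
Group 1 (peak Measure 1 at position 4): ranking walks positions 4-3-2-1, expanding outward from the peak — single-peaked.
Group 2 (peak Measure 2 at position 1): ranking walks positions 1-2-3-4, expanding outward from the peak — single-peaked.
Group 3 (peak Proposal Red at position 3): ranking walks positions 3-2-4-1, expanding outward from the peak — single-peaked.
Group 4 (peak Proposal Red at position 3): ranking walks positions 3-4-2-1, expanding outward from the peak — single-peaked.
Group 5 (peak Proposal Red at position 3): ranking walks positions 3-2-1-4, expanding outward from the peak — single-peaked.
Every ranking is single-peaked on this axis.

yes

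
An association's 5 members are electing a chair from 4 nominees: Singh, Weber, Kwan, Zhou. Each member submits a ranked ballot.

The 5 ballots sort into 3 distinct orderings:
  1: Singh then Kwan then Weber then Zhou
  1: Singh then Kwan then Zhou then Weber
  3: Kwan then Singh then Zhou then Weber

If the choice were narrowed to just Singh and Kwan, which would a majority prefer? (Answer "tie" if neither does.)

Kwan

Ballots ranking Singh above Kwan: 1 + 1 = 2.
Ballots ranking Kwan above Singh: 5 − 2 = 3.
Kwan wins the head-to-head 3–2.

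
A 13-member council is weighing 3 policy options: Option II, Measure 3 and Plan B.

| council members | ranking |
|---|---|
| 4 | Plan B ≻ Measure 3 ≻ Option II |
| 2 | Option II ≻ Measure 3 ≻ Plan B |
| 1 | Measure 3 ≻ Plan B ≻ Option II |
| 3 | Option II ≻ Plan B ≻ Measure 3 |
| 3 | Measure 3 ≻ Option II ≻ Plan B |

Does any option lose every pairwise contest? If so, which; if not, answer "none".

Head-to-head results (13 council members):
Option II–Measure 3: Measure 3 8–5.
Option II–Plan B: Option II 8–5.
Measure 3 vs Plan B: Measure 3 is ranked higher on 2+1+3 = 6 ballots, Plan B on 7. Plan B wins 7–6.
Each option has at least one pairwise win (Option II beats Plan B; Measure 3 beats Option II; Plan B beats Measure 3) — no Condorcet loser.

none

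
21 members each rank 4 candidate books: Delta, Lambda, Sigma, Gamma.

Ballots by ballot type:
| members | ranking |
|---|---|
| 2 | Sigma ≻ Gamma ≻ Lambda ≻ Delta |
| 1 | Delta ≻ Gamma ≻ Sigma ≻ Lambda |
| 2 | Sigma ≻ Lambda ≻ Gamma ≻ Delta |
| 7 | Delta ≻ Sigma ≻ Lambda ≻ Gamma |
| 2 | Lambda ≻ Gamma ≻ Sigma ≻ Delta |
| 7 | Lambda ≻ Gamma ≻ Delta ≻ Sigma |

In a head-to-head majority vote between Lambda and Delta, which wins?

Lambda

Ballots ranking Lambda above Delta: 2 + 2 + 2 + 7 = 13.
Ballots ranking Delta above Lambda: 21 − 13 = 8.
Lambda wins the head-to-head 13–8.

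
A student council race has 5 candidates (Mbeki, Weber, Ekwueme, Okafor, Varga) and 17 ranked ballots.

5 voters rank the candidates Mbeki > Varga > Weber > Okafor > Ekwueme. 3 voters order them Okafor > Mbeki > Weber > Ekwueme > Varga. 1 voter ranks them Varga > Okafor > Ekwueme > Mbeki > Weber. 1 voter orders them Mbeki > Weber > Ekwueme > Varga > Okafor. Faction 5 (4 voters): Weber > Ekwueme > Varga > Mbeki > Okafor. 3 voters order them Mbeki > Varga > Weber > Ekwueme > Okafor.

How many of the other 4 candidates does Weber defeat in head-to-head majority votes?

2

Weber against each rival (17 voters):
Weber vs Mbeki: Weber is ranked higher on 4 ballots, Mbeki on 13. Mbeki wins 13–4.
Weber vs Ekwueme: 16 to 1, Weber.
Weber vs Okafor: Weber preferred on 5+1+4+3 = 13 ballots; Weber wins 13–4.
Weber vs Varga: Weber preferred on 3+1+4 = 8 ballots; Varga wins 9–8.
Weber beats Ekwueme, Okafor; loses to Mbeki, Varga — 2 pairwise wins.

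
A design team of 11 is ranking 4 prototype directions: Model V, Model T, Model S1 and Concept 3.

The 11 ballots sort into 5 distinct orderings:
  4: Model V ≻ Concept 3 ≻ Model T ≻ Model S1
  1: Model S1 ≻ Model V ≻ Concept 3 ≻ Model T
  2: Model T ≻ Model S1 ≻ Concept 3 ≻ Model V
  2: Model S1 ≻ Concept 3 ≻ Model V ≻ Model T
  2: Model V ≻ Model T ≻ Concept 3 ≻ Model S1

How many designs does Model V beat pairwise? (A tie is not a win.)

3

Model V against each rival (11 engineers):
Model V vs Model T: Model V, 9–2.
Model V vs Model S1: Model V wins 6–5.
Model V vs Concept 3: Model V wins 7–4.
Model V beats Model T, Model S1, Concept 3 — 3 pairwise wins.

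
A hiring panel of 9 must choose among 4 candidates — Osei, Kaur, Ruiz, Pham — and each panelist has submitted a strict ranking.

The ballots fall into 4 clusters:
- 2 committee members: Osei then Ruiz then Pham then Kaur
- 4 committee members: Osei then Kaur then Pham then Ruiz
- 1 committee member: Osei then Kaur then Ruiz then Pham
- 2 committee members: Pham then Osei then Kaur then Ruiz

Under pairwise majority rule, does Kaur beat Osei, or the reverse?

No ballot ranks Kaur above Osei: 0.
Ballots ranking Osei above Kaur: 9 − 0 = 9.
Osei wins the head-to-head 9–0.

Osei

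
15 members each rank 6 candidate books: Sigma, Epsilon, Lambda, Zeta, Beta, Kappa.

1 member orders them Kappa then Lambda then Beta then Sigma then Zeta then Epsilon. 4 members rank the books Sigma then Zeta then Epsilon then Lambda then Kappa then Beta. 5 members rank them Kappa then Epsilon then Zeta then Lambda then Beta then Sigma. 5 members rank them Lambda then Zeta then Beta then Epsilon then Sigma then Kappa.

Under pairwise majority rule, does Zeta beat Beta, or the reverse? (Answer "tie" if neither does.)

Zeta

Ballots ranking Zeta above Beta: 4 + 5 + 5 = 14.
Ballots ranking Beta above Zeta: 15 − 14 = 1.
Zeta wins the head-to-head 14–1.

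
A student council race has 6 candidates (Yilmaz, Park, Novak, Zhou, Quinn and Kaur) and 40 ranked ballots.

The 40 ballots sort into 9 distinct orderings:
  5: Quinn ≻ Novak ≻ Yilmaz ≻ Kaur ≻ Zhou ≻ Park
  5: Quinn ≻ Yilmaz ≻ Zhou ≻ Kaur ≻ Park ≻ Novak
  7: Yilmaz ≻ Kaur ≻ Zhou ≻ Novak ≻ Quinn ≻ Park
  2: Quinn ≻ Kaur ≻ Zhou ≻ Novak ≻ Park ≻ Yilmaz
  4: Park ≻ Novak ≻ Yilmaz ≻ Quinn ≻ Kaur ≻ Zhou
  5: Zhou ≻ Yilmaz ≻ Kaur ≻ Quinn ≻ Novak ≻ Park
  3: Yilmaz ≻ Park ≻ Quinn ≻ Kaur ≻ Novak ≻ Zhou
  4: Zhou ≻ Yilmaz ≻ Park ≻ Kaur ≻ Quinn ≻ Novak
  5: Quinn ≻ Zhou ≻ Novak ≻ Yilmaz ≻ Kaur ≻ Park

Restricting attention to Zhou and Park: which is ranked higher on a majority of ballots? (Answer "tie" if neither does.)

Ballots ranking Zhou above Park: 5 + 5 + 7 + 2 + 5 + 4 + 5 = 33.
Ballots ranking Park above Zhou: 40 − 33 = 7.
Zhou wins the head-to-head 33–7.

Zhou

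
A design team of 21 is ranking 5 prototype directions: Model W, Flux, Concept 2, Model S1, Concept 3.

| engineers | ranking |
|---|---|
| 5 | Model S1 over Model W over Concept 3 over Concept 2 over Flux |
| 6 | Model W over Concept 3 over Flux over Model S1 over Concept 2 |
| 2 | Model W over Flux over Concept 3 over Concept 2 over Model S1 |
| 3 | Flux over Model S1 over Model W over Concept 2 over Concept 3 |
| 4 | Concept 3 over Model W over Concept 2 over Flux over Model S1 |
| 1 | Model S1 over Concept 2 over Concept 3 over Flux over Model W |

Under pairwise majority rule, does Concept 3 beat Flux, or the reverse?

Concept 3

Ballots ranking Concept 3 above Flux: 5 + 6 + 4 + 1 = 16.
Ballots ranking Flux above Concept 3: 21 − 16 = 5.
Concept 3 wins the head-to-head 16–5.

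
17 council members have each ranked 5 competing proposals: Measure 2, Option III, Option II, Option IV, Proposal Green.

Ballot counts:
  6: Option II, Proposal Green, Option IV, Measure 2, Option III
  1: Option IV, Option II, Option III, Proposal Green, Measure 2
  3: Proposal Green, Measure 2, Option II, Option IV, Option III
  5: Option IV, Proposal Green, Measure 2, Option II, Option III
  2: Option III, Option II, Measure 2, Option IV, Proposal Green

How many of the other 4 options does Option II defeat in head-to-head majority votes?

Option II against each rival (17 council members):
Option II vs Measure 2: Option II is ranked higher on 6+1+2 = 9 ballots, Measure 2 on 8. Option II wins 9–8.
Option II–Option III: Option II 15–2.
Option II vs Option IV: Option II preferred on 6+3+2 = 11 ballots; Option II wins 11–6.
Option II vs Proposal Green: Option II, 9–8.
Option II beats Measure 2, Option III, Option IV, Proposal Green — 4 pairwise wins.

4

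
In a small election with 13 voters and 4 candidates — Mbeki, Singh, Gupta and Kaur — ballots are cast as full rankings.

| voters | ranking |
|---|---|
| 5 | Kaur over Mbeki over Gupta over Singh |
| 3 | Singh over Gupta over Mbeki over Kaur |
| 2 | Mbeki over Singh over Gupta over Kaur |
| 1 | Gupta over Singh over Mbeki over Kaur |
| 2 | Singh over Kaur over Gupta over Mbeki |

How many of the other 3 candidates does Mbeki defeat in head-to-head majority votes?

Mbeki against each rival (13 voters):
Mbeki–Singh: Mbeki 7–6.
Mbeki–Gupta: Mbeki 7–6.
Mbeki–Kaur: Kaur 7–6.
Mbeki beats Singh, Gupta; loses to Kaur — 2 pairwise wins.

2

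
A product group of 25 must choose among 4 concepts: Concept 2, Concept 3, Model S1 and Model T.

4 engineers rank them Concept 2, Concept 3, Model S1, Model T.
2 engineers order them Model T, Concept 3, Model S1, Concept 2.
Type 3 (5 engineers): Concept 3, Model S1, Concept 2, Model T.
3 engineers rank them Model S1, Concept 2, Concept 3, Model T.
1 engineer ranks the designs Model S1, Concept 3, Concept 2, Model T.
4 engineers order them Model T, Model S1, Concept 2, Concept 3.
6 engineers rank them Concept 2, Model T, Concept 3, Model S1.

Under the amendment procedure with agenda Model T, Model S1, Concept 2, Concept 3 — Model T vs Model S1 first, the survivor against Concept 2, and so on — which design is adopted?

Concept 3

Round 1: Model T vs Model S1 — 12–13, Model S1 advances.
Round 2: Model S1 vs Concept 2 — 15–10, Model S1 advances.
Round 3: Model S1 vs Concept 3 — 8–17, Concept 3 advances.
Concept 3 survives the agenda.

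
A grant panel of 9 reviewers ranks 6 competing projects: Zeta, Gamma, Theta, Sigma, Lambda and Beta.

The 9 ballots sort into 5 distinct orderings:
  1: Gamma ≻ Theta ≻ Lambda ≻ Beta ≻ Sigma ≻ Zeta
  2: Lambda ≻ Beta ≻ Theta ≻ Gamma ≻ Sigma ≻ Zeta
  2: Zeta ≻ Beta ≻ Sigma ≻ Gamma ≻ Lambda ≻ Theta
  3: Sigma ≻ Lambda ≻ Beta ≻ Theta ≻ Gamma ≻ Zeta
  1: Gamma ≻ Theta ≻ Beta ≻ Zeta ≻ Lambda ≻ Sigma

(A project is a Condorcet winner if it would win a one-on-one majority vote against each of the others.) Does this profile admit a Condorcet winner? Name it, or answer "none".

none

Pairwise majorities:
Zeta–Gamma: Gamma 7–2.
Zeta–Theta: Theta 7–2.
Zeta vs Sigma: Sigma wins 6–3.
Zeta vs Lambda: Lambda wins 6–3.
Zeta vs Beta: Beta wins 7–2.
Gamma–Theta: Theta 5–4.
Gamma vs Sigma: Sigma wins 5–4.
Gamma vs Lambda: Lambda, 5–4.
Gamma vs Beta: Beta wins 7–2.
Theta–Sigma: Sigma 5–4.
Theta–Lambda: Lambda 7–2.
Theta vs Beta: Beta wins 7–2.
Sigma vs Lambda: Sigma, 5–4.
Sigma vs Beta: Beta wins 6–3.
Lambda–Beta: Lambda 6–3.
Each project drops at least one matchup (Zeta loses to Gamma; Gamma loses to Theta; Theta loses to Sigma; Sigma loses to Beta; Lambda loses to Sigma; Beta loses to Lambda); the cycle Sigma > Lambda > Beta > Sigma rules out a Condorcet winner.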